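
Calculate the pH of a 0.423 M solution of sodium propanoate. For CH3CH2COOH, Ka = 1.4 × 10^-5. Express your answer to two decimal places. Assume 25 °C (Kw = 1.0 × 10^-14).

pH = 9.24

CH3CH2COO- is the conjugate base of the weak acid CH3CH2COOH.
Kb = Kw/Ka = 1.0×10^-14 / 1.4 × 10^-5 = 7.14 × 10^-10
From the ICE table, Kb = [OH-]²/(0.423 − [OH-]) = 7.14 × 10^-10.
Since Kb ≪ C₀, [OH-] ≈ √(Kb·C₀) = 1.74 × 10^-5 M.
([OH-]/C₀ = 0.0041% < 5%, so the approximation holds.)
pOH = 4.76, so pH = 14.00 − pOH = 9.24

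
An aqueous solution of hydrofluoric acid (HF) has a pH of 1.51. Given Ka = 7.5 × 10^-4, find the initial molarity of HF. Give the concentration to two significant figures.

C₀ = 1.3 M

[H+] = 10^(-1.51) = 3.09 × 10^-2 M = x
Ka = x²/(C₀ − x) ⇒ C₀ = x + x²/Ka
C₀ = 3.09 × 10^-2 + (3.09 × 10^-2)²/(7.5 × 10^-4) = 1.30 M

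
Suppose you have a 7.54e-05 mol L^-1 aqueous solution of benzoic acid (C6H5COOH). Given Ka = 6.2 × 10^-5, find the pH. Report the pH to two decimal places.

C6H5COOH ⇌ C6H5COO- + H+
Let x = [H+] at equilibrium. Ka = x²/(7.54e-05 − x).
The 5% rule fails; solving x² + Ka·x − Ka·C₀ = 0 exactly:
x = [−6.2e-05 + √(6.2e-05² + 1.87e-08)]/2 = 4.41 × 10^-5 M
pH = −log(4.41 × 10^-5) = 4.36

pH = 4.36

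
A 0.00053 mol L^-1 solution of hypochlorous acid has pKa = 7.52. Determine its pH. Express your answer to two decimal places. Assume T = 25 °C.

pH = 5.40

HOCl ⇌ OCl- + H+
Ka = 10^(−7.52) = 3.02 × 10^-8
From the ICE table, Ka = x²/(0.00053 − x) = 3.02 × 10^-8.
Since Ka ≪ C₀, x ≈ √(Ka·C₀) = 4.00 × 10^-6 M.
pH = −log(4.00 × 10^-6) = 5.40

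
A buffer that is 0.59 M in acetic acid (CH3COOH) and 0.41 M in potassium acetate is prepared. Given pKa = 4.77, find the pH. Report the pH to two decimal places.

pH = 4.61

Henderson–Hasselbalch: pH = pKa + log([CH3COO-]/[CH3COOH]) = 4.77 + log(0.41/0.59)
pH = 4.77 + (-0.158) = 4.61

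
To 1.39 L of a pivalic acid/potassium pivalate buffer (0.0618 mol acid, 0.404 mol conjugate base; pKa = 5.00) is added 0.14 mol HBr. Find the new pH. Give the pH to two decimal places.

Added H+ converts (CH3)3CCOO- to (CH3)3CCOOH: (CH3)3CCOOH → 0.202 mol, (CH3)3CCOO- → 0.264 mol.
pH = pKa + log([A⁻]/[HA]) = 5.00 + log(0.264/0.202) = 5.00 +0.116

pH = 5.12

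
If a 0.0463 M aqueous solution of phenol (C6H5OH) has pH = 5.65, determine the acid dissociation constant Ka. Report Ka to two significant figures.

[H+] = 10^(-5.65) = 2.24 × 10^-6 M
At equilibrium [HA] = 0.0463 − 2.24 × 10^-6 = 4.63 × 10^-2 M
Ka = [H+][A-]/[HA] = (2.24 × 10^-6)² / 4.63 × 10^-2 = 1.1 × 10^-10

Ka = 1.1 × 10^-10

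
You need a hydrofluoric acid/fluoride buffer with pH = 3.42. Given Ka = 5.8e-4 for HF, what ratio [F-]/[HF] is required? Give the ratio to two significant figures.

ratio = 1.5

pKa = -log(5.8 × 10^-4) = 3.237
pH = pKa + log(r) ⇒ log(r) = 3.42 − 3.237 = +0.183
r = [F-]/[HF] = 10^(+0.183) = 1.52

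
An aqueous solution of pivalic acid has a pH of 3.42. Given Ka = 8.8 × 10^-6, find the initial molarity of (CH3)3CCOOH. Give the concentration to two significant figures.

C₀ = 1.7 × 10^-2 M

[H+] = 10^(-3.42) = 3.80 × 10^-4 M = x
Ka = x²/(C₀ − x) ⇒ C₀ = x + x²/Ka
C₀ = 3.80 × 10^-4 + (3.80 × 10^-4)²/(8.8 × 10^-6) = 1.68 × 10^-2 M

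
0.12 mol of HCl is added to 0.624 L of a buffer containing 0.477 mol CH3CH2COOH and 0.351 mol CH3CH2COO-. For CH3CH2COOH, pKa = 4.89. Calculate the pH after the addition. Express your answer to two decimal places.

After neutralization: n(CH3CH2COOH) = 0.597 mol, n(CH3CH2COO-) = 0.231 mol.
pH = pKa + log(n_CH3CH2COO-/n_CH3CH2COOH) = 4.89 + log(0.231/0.597) = 4.89 + (-0.412)

pH = 4.48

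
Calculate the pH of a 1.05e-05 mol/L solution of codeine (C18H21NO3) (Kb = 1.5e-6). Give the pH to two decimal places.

pH = 8.52

C18H21NO3 + H2O ⇌ C18H22NO3+ + OH-
Let x = [OH-] at equilibrium. Kb = x²/(1.05e-05 − x).
x is not negligible relative to C₀; solve x² + 1.5e-06·x − 1.58e-11 = 0.
x = [−1.5e-06 + √(1.5e-06² + 6.3e-11)]/2 = 3.29 × 10^-6 M
pOH = −log(3.29 × 10^-6) = 5.48; pH = 14.00 − 5.48 = 8.52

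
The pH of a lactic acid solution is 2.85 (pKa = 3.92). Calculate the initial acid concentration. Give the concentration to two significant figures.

C₀ = 1.8 × 10^-2 M

[H+] = 10^(-2.85) = 1.41 × 10^-3 M = x
Ka = 10^(−3.92) = 1.20 × 10^-4
Ka = x²/(C₀ − x) ⇒ C₀ = x + x²/Ka
C₀ = 1.41 × 10^-3 + (1.41 × 10^-3)²/(1.20 × 10^-4) = 1.80 × 10^-2 M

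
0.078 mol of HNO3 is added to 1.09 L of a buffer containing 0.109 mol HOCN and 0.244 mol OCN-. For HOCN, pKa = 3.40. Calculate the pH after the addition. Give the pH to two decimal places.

pH = 3.35

Added H+ converts OCN- to HOCN: HOCN → 0.187 mol, OCN- → 0.166 mol.
pH = pKa + log(n_OCN-/n_HOCN) = 3.40 + log(0.166/0.187) = 3.40 + (-0.052)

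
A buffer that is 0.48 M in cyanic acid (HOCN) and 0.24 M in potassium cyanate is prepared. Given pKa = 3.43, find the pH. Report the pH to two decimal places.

pH = pKa + log([A⁻]/[HA]) = 3.43 + log(0.24/0.48)
pH = 3.43 + (-0.301) = 3.13

pH = 3.13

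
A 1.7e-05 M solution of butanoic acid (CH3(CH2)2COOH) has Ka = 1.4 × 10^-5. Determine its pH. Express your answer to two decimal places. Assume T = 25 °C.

pH = 5.00

CH3(CH2)2COOH ⇌ CH3(CH2)2COO- + H+
From the ICE table, Ka = [H+]²/(1.7e-05 − [H+]) = 1.4 × 10^-5.
The 5% rule fails; solving [H+]² + Ka·[H+] − Ka·C₀ = 0 exactly:
[H+] = [−1.4e-05 + √(1.4e-05² + 9.52e-10)]/2 = 9.94 × 10^-6 M
pH = −log(9.94 × 10^-6) = 5.00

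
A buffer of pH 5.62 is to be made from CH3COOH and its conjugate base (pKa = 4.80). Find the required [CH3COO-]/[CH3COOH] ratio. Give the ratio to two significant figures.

ratio = 6.6

pH = pKa + log(r) ⇒ log(r) = 5.62 − 4.80 = +0.82
r = [CH3COO-]/[CH3COOH] = 10^(+0.82) = 6.61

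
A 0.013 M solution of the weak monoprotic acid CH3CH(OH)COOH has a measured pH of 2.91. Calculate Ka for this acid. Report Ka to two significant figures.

[H+] = 10^(-2.91) = 1.23 × 10^-3 M
At equilibrium [HA] = 0.013 − 1.23 × 10^-3 = 1.18 × 10^-2 M
Ka = [H+][A-]/[HA] = (1.23 × 10^-3)² / 1.18 × 10^-2 = 1.3 × 10^-4

Ka = 1.3 × 10^-4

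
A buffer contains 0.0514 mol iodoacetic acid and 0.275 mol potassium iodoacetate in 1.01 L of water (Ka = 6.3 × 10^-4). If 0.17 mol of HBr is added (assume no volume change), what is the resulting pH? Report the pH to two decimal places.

After neutralization: n(ICH2COOH) = 0.221 mol, n(ICH2COO-) = 0.105 mol.
pKa = −log(6.3 × 10^-4) = 3.201
pH = pKa + log(n_ICH2COO-/n_ICH2COOH) = 3.201 + log(0.105/0.221) = 3.201 + (-0.323)

pH = 2.88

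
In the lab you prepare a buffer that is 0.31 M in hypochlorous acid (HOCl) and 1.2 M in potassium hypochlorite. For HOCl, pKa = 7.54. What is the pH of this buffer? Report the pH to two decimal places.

pH = 8.13

Henderson–Hasselbalch: pH = pKa + log([OCl-]/[HOCl]) = 7.54 + log(1.2/0.31)
pH = 7.54 + (+0.588) = 8.13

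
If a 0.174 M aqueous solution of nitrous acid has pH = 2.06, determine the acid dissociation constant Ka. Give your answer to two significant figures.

[H+] = 10^(-2.06) = 8.71 × 10^-3 M
At equilibrium [HA] = 0.174 − 8.71 × 10^-3 = 1.65 × 10^-1 M
Ka = [H+][A-]/[HA] = (8.71 × 10^-3)² / 1.65 × 10^-1 = 4.6 × 10^-4

Ka = 4.6 × 10^-4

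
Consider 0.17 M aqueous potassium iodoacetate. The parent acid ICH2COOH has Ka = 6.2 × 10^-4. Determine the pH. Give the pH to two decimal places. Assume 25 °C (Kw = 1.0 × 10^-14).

ICH2COO- is the conjugate base of the weak acid ICH2COOH.
Kb = Kw/Ka = 1.0×10^-14 / 6.2 × 10^-4 = 1.61 × 10^-11
From the ICE table, Kb = [OH-]²/(0.17 − [OH-]) = 1.61 × 10^-11.
Neglecting [OH-] in the denominator: [OH-] = √(1.61 × 10^-11 × 0.17) = 1.65 × 10^-6 M
Check: 0.00097% ionized — well under 5%, approximation valid.
pOH = −log(1.65 × 10^-6) = 5.78; pH = 14.00 − 5.78 = 8.22

pH = 8.22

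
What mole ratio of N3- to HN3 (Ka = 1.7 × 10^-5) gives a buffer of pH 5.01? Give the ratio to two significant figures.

pKa = -log(1.7 × 10^-5) = 4.770
pH = pKa + log(r) ⇒ log(r) = 5.01 − 4.770 = +0.240
r = [N3-]/[HN3] = 10^(+0.240) = 1.74

ratio = 1.7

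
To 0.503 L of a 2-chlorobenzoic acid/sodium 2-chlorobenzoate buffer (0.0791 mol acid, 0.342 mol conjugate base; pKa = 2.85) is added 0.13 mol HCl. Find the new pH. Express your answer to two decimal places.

pH = 2.86

After neutralization: n(ClC6H4COOH) = 0.209 mol, n(ClC6H4COO-) = 0.212 mol.
pH = pKa + log(n_ClC6H4COO-/n_ClC6H4COOH) = 2.85 + log(0.212/0.209) = 2.85 + (+0.006)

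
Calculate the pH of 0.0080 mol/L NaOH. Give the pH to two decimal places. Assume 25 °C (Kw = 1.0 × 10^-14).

pH = 11.90

NaOH is a strong base; [OH-] = 0.008 M.
pOH = -log(0.008) = 2.10
pH = 14.00 - 2.10 = 11.90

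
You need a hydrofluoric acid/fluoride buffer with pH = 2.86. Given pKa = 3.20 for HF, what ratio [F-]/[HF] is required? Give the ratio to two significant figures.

pH = pKa + log(r) ⇒ log(r) = 2.86 − 3.20 = -0.34
r = [F-]/[HF] = 10^(-0.34) = 0.457

ratio = 0.46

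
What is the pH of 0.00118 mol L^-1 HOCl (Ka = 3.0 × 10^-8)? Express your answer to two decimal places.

pH = 5.23

HOCl ⇌ OCl- + H+
From the ICE table, Ka = x²/(0.00118 − x) = 3.0 × 10^-8.
Assume x ≪ 0.00118: x ≈ √(3.0 × 10^-8 × 0.00118) = 5.95 × 10^-6 M
(x/C₀ = 0.5% < 5%, so the approximation holds.)
pH = −log(5.95 × 10^-6) = 5.23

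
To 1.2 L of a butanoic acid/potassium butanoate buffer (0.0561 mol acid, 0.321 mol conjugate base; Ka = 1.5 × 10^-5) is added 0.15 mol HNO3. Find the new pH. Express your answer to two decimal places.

pH = 4.74

After neutralization: n(CH3(CH2)2COOH) = 0.206 mol, n(CH3(CH2)2COO-) = 0.171 mol.
pKa = −log(1.5 × 10^-5) = 4.824
pH = pKa + log([A⁻]/[HA]) = 4.824 + log(0.171/0.206) = 4.824 -0.081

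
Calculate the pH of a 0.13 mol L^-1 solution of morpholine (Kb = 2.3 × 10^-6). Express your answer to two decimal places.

pH = 10.74

C4H8ONH + H2O ⇌ C4H8ONH2+ + OH-
From the ICE table, Kb = [OH-]²/(0.13 − [OH-]) = 2.3 × 10^-6.
Since Kb ≪ C₀, [OH-] ≈ √(Kb·C₀) = 5.47 × 10^-4 M.
Check: 0.42% ionized — well under 5%, approximation valid.
pOH = −log(5.47 × 10^-4) = 3.26; pH = 14.00 − 3.26 = 10.74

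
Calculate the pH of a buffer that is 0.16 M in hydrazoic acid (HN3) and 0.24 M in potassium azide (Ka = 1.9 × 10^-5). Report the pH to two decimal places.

pH = 4.90

pKa = −log(1.9 × 10^-5) = 4.721
Using pH = pKa + log([base]/[acid]) with [base]/[acid] = 0.24/0.16:
pH = 4.721 + (+0.176) = 4.90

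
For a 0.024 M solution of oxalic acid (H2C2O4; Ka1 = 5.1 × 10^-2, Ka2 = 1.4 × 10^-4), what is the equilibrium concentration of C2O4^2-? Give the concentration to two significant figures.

1.4 × 10^-4 M

First ionization gives [H+] ≈ [HC2O4-] = 1.78 × 10^-2 M.
Second step: Ka2 = [H+][C2O4^2-]/[HC2O4-] ≈ [C2O4^2-] (since [H+] ≈ [HC2O4-]).
So [C2O4^2-] ≈ Ka2.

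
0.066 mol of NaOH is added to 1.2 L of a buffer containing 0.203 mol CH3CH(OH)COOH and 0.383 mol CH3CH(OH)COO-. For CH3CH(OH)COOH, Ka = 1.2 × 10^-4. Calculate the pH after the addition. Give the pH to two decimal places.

pH = 4.44

After neutralization: n(CH3CH(OH)COOH) = 0.137 mol, n(CH3CH(OH)COO-) = 0.449 mol.
pKa = −log(1.2 × 10^-4) = 3.921
Henderson–Hasselbalch with mole ratio 0.449/0.137: pH = 3.921 + (+0.516)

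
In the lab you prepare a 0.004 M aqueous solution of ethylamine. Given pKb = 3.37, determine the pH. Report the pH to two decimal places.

C2H5NH2 + H2O ⇌ C2H5NH3+ + OH-
Kb = 10^(−3.37) = 4.27 × 10^-4
From the ICE table, Kb = x²/(0.004 − x) = 4.27 × 10^-4.
The 5% rule fails; solving x² + Kb·x − Kb·C₀ = 0 exactly:
x = (−Kb + √(Kb² + 4·Kb·C₀))/2 = 1.11 × 10^-3 M
pOH = 2.95, so pH = 14.00 − pOH = 11.05

pH = 11.05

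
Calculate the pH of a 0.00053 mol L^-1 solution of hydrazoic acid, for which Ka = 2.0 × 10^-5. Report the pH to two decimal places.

HN3 ⇌ N3- + H+
From the ICE table, Ka = [H+]²/(0.00053 − [H+]) = 2.0 × 10^-5.
The 5% rule fails; solving [H+]² + Ka·[H+] − Ka·C₀ = 0 exactly:
[H+] = (−Ka + √(Ka² + 4·Ka·C₀))/2 = 9.34 × 10^-5 M
pH = −log(9.34 × 10^-5) = 4.03

pH = 4.03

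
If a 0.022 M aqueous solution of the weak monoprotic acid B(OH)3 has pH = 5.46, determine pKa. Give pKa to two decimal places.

pKa = 9.26

[H+] = 10^(-5.46) = 3.47 × 10^-6 M
At equilibrium [HA] = 0.022 − 3.47 × 10^-6 = 2.20 × 10^-2 M
Ka = [H+][A-]/[HA] = (3.47 × 10^-6)² / 2.20 × 10^-2 = 5.47 × 10^-10
pKa = -log(5.47 × 10^-10) = 9.26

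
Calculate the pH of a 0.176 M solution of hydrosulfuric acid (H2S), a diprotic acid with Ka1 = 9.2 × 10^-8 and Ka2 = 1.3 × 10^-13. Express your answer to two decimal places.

Ka1 ≫ Ka2, so treat the first dissociation as the only significant source of H+.
Ka1 = x²/(0.176 − x) = 9.2 × 10^-8
x ≈ √(9.2 × 10^-8 × 0.176) = 1.27 × 10^-4 M
pH = −log(1.27 × 10^-4) = 3.90

pH = 3.90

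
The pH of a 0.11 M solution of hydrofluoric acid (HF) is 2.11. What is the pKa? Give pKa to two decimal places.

pKa = 3.23

[H+] = 10^(-2.11) = 7.76 × 10^-3 M
At equilibrium [HA] = 0.11 − 7.76 × 10^-3 = 1.02 × 10^-1 M
Ka = [H+][A-]/[HA] = (7.76 × 10^-3)² / 1.02 × 10^-1 = 5.90 × 10^-4
pKa = -log(5.90 × 10^-4) = 3.23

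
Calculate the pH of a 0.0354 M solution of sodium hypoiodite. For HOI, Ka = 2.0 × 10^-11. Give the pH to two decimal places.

pH = 11.60

OI- is the conjugate base of the weak acid HOI.
Kb = Kw/Ka = 1.0×10^-14 / 2.0 × 10^-11 = 5.00 × 10^-4
Kb = x²/(0.0354 − x) = 5.00 × 10^-4
Here C₀/Kb ≈ 70.8, so the small-x approximation fails. Use the quadratic:
x = [−0.0005 + √(0.0005² + 7.08e-05)]/2 = 3.96 × 10^-3 M
pOH = 2.40, so pH = 14.00 − pOH = 11.60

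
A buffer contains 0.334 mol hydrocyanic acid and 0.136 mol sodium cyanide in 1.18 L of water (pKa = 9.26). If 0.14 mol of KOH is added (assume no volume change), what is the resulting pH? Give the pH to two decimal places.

After neutralization: n(HCN) = 0.194 mol, n(CN-) = 0.276 mol.
Henderson–Hasselbalch with mole ratio 0.276/0.194: pH = 9.26 + (+0.153)

pH = 9.41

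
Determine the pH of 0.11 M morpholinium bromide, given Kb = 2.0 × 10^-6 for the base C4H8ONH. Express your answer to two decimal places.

pH = 4.63

C4H8ONH2+ is the conjugate acid of the weak base C4H8ONH.
Ka = Kw/Kb = 1.0×10^-14 / 2.0 × 10^-6 = 5.00 × 10^-9
Ka = [H+]²/(0.11 − [H+]) = 5.00 × 10^-9
Assume [H+] ≪ 0.11: [H+] ≈ √(5.00 × 10^-9 × 0.11) = 2.35 × 10^-5 M
([H+]/C₀ = 0.021% < 5%, so the approximation holds.)
pH = −log(2.35 × 10^-5) = 4.63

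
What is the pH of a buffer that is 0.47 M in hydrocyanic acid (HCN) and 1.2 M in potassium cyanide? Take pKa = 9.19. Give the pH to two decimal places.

pH = 9.60

Using pH = pKa + log([base]/[acid]) with [base]/[acid] = 1.2/0.47:
pH = 9.19 + (+0.407) = 9.60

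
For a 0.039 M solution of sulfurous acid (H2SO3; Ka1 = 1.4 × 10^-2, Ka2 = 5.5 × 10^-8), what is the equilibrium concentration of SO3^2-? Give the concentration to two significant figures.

5.5 × 10^-8 M

First ionization gives [H+] ≈ [HSO3-] = 1.74 × 10^-2 M.
Second step: Ka2 = [H+][SO3^2-]/[HSO3-] ≈ [SO3^2-] (since [H+] ≈ [HSO3-]).
So [SO3^2-] ≈ Ka2.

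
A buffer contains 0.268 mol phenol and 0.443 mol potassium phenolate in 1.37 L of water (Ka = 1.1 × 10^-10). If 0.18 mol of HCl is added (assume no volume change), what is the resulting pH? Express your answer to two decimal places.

pH = 9.73

Added H+ converts C6H5O- to C6H5OH: C6H5OH → 0.448 mol, C6H5O- → 0.263 mol.
pKa = −log(1.1 × 10^-10) = 9.959
Henderson–Hasselbalch with mole ratio 0.263/0.448: pH = 9.959 + (-0.231)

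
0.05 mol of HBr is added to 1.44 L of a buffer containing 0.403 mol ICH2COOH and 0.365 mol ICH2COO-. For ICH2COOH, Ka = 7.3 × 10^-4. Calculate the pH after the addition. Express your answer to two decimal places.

pH = 2.98

Added H+ converts ICH2COO- to ICH2COOH: ICH2COOH → 0.453 mol, ICH2COO- → 0.315 mol.
pKa = −log(7.3 × 10^-4) = 3.137
Henderson–Hasselbalch with mole ratio 0.315/0.453: pH = 3.137 + (-0.158)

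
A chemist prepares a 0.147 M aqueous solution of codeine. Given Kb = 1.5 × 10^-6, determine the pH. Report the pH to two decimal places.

pH = 10.67

C18H21NO3 + H2O ⇌ C18H22NO3+ + OH-
Kb = [OH-]²/(0.147 − [OH-]) = 1.5 × 10^-6
Since Kb ≪ C₀, [OH-] ≈ √(Kb·C₀) = 4.70 × 10^-4 M.
Check: 0.32% ionized — well under 5%, approximation valid.
pOH = −log(4.70 × 10^-4) = 3.33; pH = 14.00 − 3.33 = 10.67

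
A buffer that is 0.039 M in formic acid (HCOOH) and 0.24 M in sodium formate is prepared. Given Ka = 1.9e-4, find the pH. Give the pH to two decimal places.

pH = 4.51

pKa = −log(1.9 × 10^-4) = 3.721
pH = pKa + log([A⁻]/[HA]) = 3.721 + log(0.24/0.039)
pH = 3.721 + (+0.789) = 4.51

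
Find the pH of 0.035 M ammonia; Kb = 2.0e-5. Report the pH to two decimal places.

NH3 + H2O ⇌ NH4+ + OH-
From the ICE table, Kb = [OH-]²/(0.035 − [OH-]) = 2.0 × 10^-5.
Assume [OH-] ≪ 0.035: [OH-] ≈ √(2.0 × 10^-5 × 0.035) = 8.37 × 10^-4 M
Check: 2.4% ionized — well under 5%, approximation valid.
pOH = 3.08, so pH = 14.00 − pOH = 10.92

pH = 10.92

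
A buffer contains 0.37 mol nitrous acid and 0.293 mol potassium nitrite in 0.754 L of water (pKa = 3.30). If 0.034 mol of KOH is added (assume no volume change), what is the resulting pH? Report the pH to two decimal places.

OH- converts HNO2 to NO2-: HNO2 → 0.336 mol, NO2- → 0.327 mol.
pH = pKa + log([A⁻]/[HA]) = 3.30 + log(0.327/0.336) = 3.30 -0.012

pH = 3.29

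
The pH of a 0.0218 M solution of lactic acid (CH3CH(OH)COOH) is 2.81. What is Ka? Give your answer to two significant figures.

[H+] = 10^(-2.81) = 1.55 × 10^-3 M
At equilibrium [HA] = 0.0218 − 1.55 × 10^-3 = 2.03 × 10^-2 M
Ka = [H+][A-]/[HA] = (1.55 × 10^-3)² / 2.03 × 10^-2 = 1.2 × 10^-4

Ka = 1.2 × 10^-4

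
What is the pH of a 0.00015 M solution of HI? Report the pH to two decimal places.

HI is a strong acid and dissociates completely, so [H+] = 0.00015 M.
pH = -log(0.00015) = 3.82

pH = 3.82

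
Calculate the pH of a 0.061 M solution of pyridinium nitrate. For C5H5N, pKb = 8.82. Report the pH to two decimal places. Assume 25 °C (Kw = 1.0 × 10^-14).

pH = 3.20

C5H5NH+ is the conjugate acid of the weak base C5H5N.
Kb = 10^(−8.82) = 1.51 × 10^-9
Ka = Kw/Kb = 1.0×10^-14 / 1.51 × 10^-9 = 6.62 × 10^-6
From the ICE table, Ka = [H+]²/(0.061 − [H+]) = 6.62 × 10^-6.
Neglecting [H+] in the denominator: [H+] = √(6.62 × 10^-6 × 0.061) = 6.35 × 10^-4 M
pH = −log(6.35 × 10^-4) = 3.20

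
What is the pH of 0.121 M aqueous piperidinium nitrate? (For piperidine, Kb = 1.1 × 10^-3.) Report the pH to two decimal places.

pH = 5.98

C5H10NH2+ is the conjugate acid of the weak base C5H10NH.
Ka = Kw/Kb = 1.0×10^-14 / 1.1 × 10^-3 = 9.09 × 10^-12
Ka = x²/(0.121 − x) = 9.09 × 10^-12
Since Ka ≪ C₀, x ≈ √(Ka·C₀) = 1.05 × 10^-6 M.
pH = −log(1.05 × 10^-6) = 5.98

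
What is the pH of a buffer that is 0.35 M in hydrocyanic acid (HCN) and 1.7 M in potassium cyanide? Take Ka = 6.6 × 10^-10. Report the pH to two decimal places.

pKa = −log(6.6 × 10^-10) = 9.180
pH = pKa + log([A⁻]/[HA]) = 9.180 + log(1.7/0.35)
pH = 9.180 + (+0.686) = 9.87

pH = 9.87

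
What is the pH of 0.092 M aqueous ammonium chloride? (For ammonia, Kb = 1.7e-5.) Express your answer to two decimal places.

pH = 5.13

NH4+ is the conjugate acid of the weak base NH3.
Ka = Kw/Kb = 1.0×10^-14 / 1.7 × 10^-5 = 5.88 × 10^-10
Ka = [H+]²/(0.092 − [H+]) = 5.88 × 10^-10
Assume [H+] ≪ 0.092: [H+] ≈ √(5.88 × 10^-10 × 0.092) = 7.35 × 10^-6 M
pH = −log(7.35 × 10^-6) = 5.13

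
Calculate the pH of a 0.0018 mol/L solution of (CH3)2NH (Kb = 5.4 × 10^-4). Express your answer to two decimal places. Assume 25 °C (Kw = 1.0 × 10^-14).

pH = 10.88

(CH3)2NH + H2O ⇌ (CH3)2NH2+ + OH-
Kb = x²/(0.0018 − x) = 5.4 × 10^-4
x is not negligible relative to C₀; solve x² + 0.00054·x − 9.72e-07 = 0.
x = [−0.00054 + √(0.00054² + 3.89e-06)]/2 = 7.52 × 10^-4 M
pOH = 3.12, so pH = 14.00 − pOH = 10.88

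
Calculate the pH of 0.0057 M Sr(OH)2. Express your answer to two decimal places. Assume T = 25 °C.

pH = 12.06

Sr(OH)2 is a strong base (each formula unit releases 2 OH-); [OH-] = 0.0114 M.
pOH = -log(0.0114) = 1.94
pH = 14.00 - 1.94 = 12.06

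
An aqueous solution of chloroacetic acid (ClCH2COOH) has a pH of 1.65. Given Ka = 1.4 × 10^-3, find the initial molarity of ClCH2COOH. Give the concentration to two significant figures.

[H+] = 10^(-1.65) = 2.24 × 10^-2 M = x
Ka = x²/(C₀ − x) ⇒ C₀ = x + x²/Ka
C₀ = 2.24 × 10^-2 + (2.24 × 10^-2)²/(1.4 × 10^-3) = 3.81 × 10^-1 M

C₀ = 3.8 × 10^-1 M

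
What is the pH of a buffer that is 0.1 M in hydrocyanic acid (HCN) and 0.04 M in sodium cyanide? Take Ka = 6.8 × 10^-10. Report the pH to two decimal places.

pKa = −log(6.8 × 10^-10) = 9.167
Using pH = pKa + log([base]/[acid]) with [base]/[acid] = 0.04/0.1:
pH = 9.167 + (-0.398) = 8.77

pH = 8.77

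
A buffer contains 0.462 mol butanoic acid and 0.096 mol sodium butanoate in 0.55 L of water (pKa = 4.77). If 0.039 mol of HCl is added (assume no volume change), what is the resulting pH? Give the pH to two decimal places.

Added H+ converts CH3(CH2)2COO- to CH3(CH2)2COOH: CH3(CH2)2COOH → 0.501 mol, CH3(CH2)2COO- → 0.057 mol.
pH = pKa + log([A⁻]/[HA]) = 4.77 + log(0.057/0.501) = 4.77 -0.944

pH = 3.83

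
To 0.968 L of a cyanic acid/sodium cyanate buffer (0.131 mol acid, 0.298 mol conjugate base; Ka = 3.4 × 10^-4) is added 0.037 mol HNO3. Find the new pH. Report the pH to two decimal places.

pH = 3.66

After neutralization: n(HOCN) = 0.168 mol, n(OCN-) = 0.261 mol.
pKa = −log(3.4 × 10^-4) = 3.469
pH = pKa + log(n_OCN-/n_HOCN) = 3.469 + log(0.261/0.168) = 3.469 + (+0.191)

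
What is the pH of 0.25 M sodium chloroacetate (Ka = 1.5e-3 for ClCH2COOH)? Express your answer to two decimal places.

pH = 8.11

ClCH2COO- is the conjugate base of the weak acid ClCH2COOH.
Kb = Kw/Ka = 1.0×10^-14 / 1.5 × 10^-3 = 6.67 × 10^-12
Kb = [OH-]²/(0.25 − [OH-]) = 6.67 × 10^-12
Since Kb ≪ C₀, [OH-] ≈ √(Kb·C₀) = 1.29 × 10^-6 M.
pOH = 5.89, so pH = 14.00 − pOH = 8.11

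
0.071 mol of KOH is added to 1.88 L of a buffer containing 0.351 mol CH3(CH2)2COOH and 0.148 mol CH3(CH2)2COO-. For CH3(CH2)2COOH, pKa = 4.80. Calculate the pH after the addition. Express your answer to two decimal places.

After neutralization: n(CH3(CH2)2COOH) = 0.28 mol, n(CH3(CH2)2COO-) = 0.219 mol.
Henderson–Hasselbalch with mole ratio 0.219/0.28: pH = 4.80 + (-0.107)

pH = 4.69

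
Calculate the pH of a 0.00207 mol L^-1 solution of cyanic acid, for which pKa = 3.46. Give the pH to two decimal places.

pH = 3.16

HOCN ⇌ OCN- + H+
Ka = 10^(−3.46) = 3.47 × 10^-4
From the ICE table, Ka = [H+]²/(0.00207 − [H+]) = 3.47 × 10^-4.
Here C₀/Ka ≈ 5.97, so the small-[H+] approximation fails. Use the quadratic:
[H+] = [−0.000347 + √(0.000347² + 2.87e-06)]/2 = 6.92 × 10^-4 M
pH = −log(6.92 × 10^-4) = 3.16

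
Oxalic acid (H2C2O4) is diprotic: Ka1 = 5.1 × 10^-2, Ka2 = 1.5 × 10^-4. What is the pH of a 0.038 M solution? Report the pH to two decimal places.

pH = 1.60

Ka1 ≫ Ka2, so treat the first dissociation as the only significant source of H+.
Ka1 = x²/(0.038 − x) = 5.1 × 10^-2
Solving the quadratic: x = (−Ka1 + √(Ka1² + 4·Ka1·C₀))/2 = 2.54 × 10^-2 M
pH = −log(2.54 × 10^-2) = 1.60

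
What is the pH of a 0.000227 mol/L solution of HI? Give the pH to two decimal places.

pH = 3.64

HI is a strong acid and dissociates completely, so [H+] = 0.000227 M.
pH = -log(0.000227) = 3.64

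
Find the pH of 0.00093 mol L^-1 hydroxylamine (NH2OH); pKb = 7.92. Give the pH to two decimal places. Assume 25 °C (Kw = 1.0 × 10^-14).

pH = 8.52

NH2OH + H2O ⇌ NH3OH+ + OH-
Kb = 10^(−7.92) = 1.20 × 10^-8
Kb = [OH-]²/(0.00093 − [OH-]) = 1.20 × 10^-8
Neglecting [OH-] in the denominator: [OH-] = √(1.20 × 10^-8 × 0.00093) = 3.34 × 10^-6 M
Check: 0.36% ionized — well under 5%, approximation valid.
pOH = −log(3.34 × 10^-6) = 5.48; pH = 14.00 − 5.48 = 8.52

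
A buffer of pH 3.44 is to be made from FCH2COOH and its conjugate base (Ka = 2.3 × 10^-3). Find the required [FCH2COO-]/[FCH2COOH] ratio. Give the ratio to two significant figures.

ratio = 6.3

pKa = -log(2.3 × 10^-3) = 2.638
pH = pKa + log(r) ⇒ log(r) = 3.44 − 2.638 = +0.802
r = [FCH2COO-]/[FCH2COOH] = 10^(+0.802) = 6.34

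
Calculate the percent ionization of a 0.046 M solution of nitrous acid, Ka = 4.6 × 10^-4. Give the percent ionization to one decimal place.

9.5%

HNO2 ⇌ NO2- + H+; let x = [H+] at equilibrium.
Ka = x²/(C₀ − x); solving the quadratic gives x = 4.38 × 10^-3 M.
% ionization = x/C₀ × 100% = 4.38 × 10^-3/0.046 × 100% = 9.5%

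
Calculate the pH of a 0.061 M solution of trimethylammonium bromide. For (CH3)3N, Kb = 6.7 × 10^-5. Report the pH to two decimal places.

pH = 5.52

(CH3)3NH+ is the conjugate acid of the weak base (CH3)3N.
Ka = Kw/Kb = 1.0×10^-14 / 6.7 × 10^-5 = 1.49 × 10^-10
Let x = [H+] at equilibrium. Ka = x²/(0.061 − x).
Neglecting x in the denominator: x = √(1.49 × 10^-10 × 0.061) = 3.01 × 10^-6 M
pH = −log[H+] = −log(3.01 × 10^-6) = 5.52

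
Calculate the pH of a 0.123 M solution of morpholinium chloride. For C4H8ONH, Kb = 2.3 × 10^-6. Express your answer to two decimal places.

C4H8ONH2+ is the conjugate acid of the weak base C4H8ONH.
Ka = Kw/Kb = 1.0×10^-14 / 2.3 × 10^-6 = 4.35 × 10^-9
From the ICE table, Ka = [H+]²/(0.123 − [H+]) = 4.35 × 10^-9.
Assume [H+] ≪ 0.123: [H+] ≈ √(4.35 × 10^-9 × 0.123) = 2.31 × 10^-5 M
pH = −log[H+] = −log(2.31 × 10^-5) = 4.64

pH = 4.64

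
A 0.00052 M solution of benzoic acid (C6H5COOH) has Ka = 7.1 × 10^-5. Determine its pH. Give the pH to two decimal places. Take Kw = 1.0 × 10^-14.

pH = 3.80

C6H5COOH ⇌ C6H5COO- + H+
Let x = [H+] at equilibrium. Ka = x²/(0.00052 − x).
The 5% rule fails; solving x² + Ka·x − Ka·C₀ = 0 exactly:
x = [−7.1e-05 + √(7.1e-05² + 1.48e-07)]/2 = 1.60 × 10^-4 M
pH = −log(1.60 × 10^-4) = 3.80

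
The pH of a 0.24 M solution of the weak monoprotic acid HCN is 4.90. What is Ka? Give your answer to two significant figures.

[H+] = 10^(-4.90) = 1.26 × 10^-5 M
At equilibrium [HA] = 0.24 − 1.26 × 10^-5 = 2.40 × 10^-1 M
Ka = [H+][A-]/[HA] = (1.26 × 10^-5)² / 2.40 × 10^-1 = 6.6 × 10^-10

Ka = 6.6 × 10^-10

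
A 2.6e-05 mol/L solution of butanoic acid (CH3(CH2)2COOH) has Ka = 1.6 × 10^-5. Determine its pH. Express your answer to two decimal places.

CH3(CH2)2COOH ⇌ CH3(CH2)2COO- + H+
From the ICE table, Ka = [H+]²/(2.6e-05 − [H+]) = 1.6 × 10^-5.
[H+] is not negligible relative to C₀; solve [H+]² + 1.6e-05·[H+] − 4.16e-10 = 0.
[H+] = (−Ka + √(Ka² + 4·Ka·C₀))/2 = 1.39 × 10^-5 M
pH = −log(1.39 × 10^-5) = 4.86

pH = 4.86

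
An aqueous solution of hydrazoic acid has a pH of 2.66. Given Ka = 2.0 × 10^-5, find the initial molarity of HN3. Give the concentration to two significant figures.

[H+] = 10^(-2.66) = 2.19 × 10^-3 M = x
Ka = x²/(C₀ − x) ⇒ C₀ = x + x²/Ka
C₀ = 2.19 × 10^-3 + (2.19 × 10^-3)²/(2.0 × 10^-5) = 2.42 × 10^-1 M

C₀ = 2.4 × 10^-1 M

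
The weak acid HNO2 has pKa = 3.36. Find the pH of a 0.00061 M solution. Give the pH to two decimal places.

pH = 3.47

HNO2 ⇌ NO2- + H+
Ka = 10^(−3.36) = 4.37 × 10^-4
From the ICE table, Ka = [H+]²/(0.00061 − [H+]) = 4.37 × 10^-4.
The 5% rule fails; solving [H+]² + Ka·[H+] − Ka·C₀ = 0 exactly:
[H+] = [−0.000437 + √(0.000437² + 1.07e-06)]/2 = 3.42 × 10^-4 M
pH = −log[H+] = −log(3.42 × 10^-4) = 3.47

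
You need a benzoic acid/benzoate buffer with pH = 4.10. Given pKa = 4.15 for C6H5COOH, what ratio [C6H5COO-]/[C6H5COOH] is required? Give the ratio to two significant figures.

ratio = 0.89

pH = pKa + log(r) ⇒ log(r) = 4.10 − 4.15 = -0.05
r = [C6H5COO-]/[C6H5COOH] = 10^(-0.05) = 0.891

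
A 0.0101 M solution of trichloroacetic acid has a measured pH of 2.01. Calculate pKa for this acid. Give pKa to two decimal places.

pKa = 0.54

[H+] = 10^(-2.01) = 9.77 × 10^-3 M
At equilibrium [HA] = 0.0101 − 9.77 × 10^-3 = 3.30 × 10^-4 M
Ka = [H+][A-]/[HA] = (9.77 × 10^-3)² / 3.30 × 10^-4 = 2.89 × 10^-1
pKa = -log(2.89 × 10^-1) = 0.54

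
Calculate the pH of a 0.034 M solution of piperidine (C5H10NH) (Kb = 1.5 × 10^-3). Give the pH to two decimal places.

pH = 11.81

C5H10NH + H2O ⇌ C5H10NH2+ + OH-
From the ICE table, Kb = x²/(0.034 − x) = 1.5 × 10^-3.
The 5% rule fails; solving x² + Kb·x − Kb·C₀ = 0 exactly:
x = (−Kb + √(Kb² + 4·Kb·C₀))/2 = 6.43 × 10^-3 M
pOH = −log(6.43 × 10^-3) = 2.19; pH = 14.00 − 2.19 = 11.81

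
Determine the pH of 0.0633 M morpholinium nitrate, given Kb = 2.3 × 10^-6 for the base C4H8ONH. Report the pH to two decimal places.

pH = 4.78

C4H8ONH2+ is the conjugate acid of the weak base C4H8ONH.
Ka = Kw/Kb = 1.0×10^-14 / 2.3 × 10^-6 = 4.35 × 10^-9
From the ICE table, Ka = x²/(0.0633 − x) = 4.35 × 10^-9.
Neglecting x in the denominator: x = √(4.35 × 10^-9 × 0.0633) = 1.66 × 10^-5 M
pH = −log[H+] = −log(1.66 × 10^-5) = 4.78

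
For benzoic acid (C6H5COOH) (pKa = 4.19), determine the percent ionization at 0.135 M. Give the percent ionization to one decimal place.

C6H5COOH ⇌ C6H5COO- + H+; let x = [H+] at equilibrium.
Ka = 10^(−4.19) = 6.46 × 10^-5
x ≈ √(Ka·C₀) = √(6.46 × 10^-5 × 0.135) = 2.95 × 10^-3 M
Fraction ionized = 2.95 × 10^-3 / 0.135 = 0.0219 → 2.2%

2.2%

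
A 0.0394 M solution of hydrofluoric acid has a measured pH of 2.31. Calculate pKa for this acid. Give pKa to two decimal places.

pKa = 3.16

[H+] = 10^(-2.31) = 4.90 × 10^-3 M
At equilibrium [HA] = 0.0394 − 4.90 × 10^-3 = 3.45 × 10^-2 M
Ka = [H+][A-]/[HA] = (4.90 × 10^-3)² / 3.45 × 10^-2 = 6.96 × 10^-4
pKa = -log(6.96 × 10^-4) = 3.16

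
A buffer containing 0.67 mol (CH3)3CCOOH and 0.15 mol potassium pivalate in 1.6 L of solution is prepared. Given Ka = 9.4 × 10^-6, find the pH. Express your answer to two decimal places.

pH = 4.38

pKa = −log(9.4 × 10^-6) = 5.027
Using pH = pKa + log([base]/[acid]) with [base]/[acid] = 0.15/0.67:
pH = 5.027 + (-0.650) = 4.38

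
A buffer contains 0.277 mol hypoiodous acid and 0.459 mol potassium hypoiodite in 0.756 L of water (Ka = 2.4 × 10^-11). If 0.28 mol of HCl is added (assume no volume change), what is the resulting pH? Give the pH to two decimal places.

Added H+ converts OI- to HOI: HOI → 0.557 mol, OI- → 0.179 mol.
pKa = −log(2.4 × 10^-11) = 10.620
pH = pKa + log([A⁻]/[HA]) = 10.620 + log(0.179/0.557) = 10.620 -0.493

pH = 10.13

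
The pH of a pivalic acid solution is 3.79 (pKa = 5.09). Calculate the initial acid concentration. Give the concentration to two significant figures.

[H+] = 10^(-3.79) = 1.62 × 10^-4 M = x
Ka = 10^(−5.09) = 8.13 × 10^-6
Ka = x²/(C₀ − x) ⇒ C₀ = x + x²/Ka
C₀ = 1.62 × 10^-4 + (1.62 × 10^-4)²/(8.13 × 10^-6) = 3.39 × 10^-3 M

C₀ = 3.4 × 10^-3 M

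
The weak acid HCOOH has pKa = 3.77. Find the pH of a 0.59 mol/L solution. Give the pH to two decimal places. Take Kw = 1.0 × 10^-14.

pH = 2.00

HCOOH ⇌ HCOO- + H+
Ka = 10^(−3.77) = 1.70 × 10^-4
From the ICE table, Ka = [H+]²/(0.59 − [H+]) = 1.70 × 10^-4.
Neglecting [H+] in the denominator: [H+] = √(1.70 × 10^-4 × 0.59) = 1.00 × 10^-2 M
pH = −log[H+] = −log(1.00 × 10^-2) = 2.00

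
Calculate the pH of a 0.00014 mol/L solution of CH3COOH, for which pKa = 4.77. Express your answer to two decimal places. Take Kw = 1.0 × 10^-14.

CH3COOH ⇌ CH3COO- + H+
Ka = 10^(−4.77) = 1.70 × 10^-5
Ka = [H+]²/(0.00014 − [H+]) = 1.70 × 10^-5
The 5% rule fails; solving [H+]² + Ka·[H+] − Ka·C₀ = 0 exactly:
[H+] = [−1.7e-05 + √(1.7e-05² + 9.52e-09)]/2 = 4.10 × 10^-5 M
pH = −log[H+] = −log(4.10 × 10^-5) = 4.39

pH = 4.39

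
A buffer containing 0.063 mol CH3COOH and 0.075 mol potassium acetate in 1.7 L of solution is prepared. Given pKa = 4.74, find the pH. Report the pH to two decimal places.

pH = 4.82

Using pH = pKa + log([base]/[acid]) with [base]/[acid] = 0.075/0.063:
pH = 4.74 + (+0.076) = 4.82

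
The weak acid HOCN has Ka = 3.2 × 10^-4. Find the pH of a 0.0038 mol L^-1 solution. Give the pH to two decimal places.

HOCN ⇌ OCN- + H+
From the ICE table, Ka = x²/(0.0038 − x) = 3.2 × 10^-4.
x is not negligible relative to C₀; solve x² + 0.00032·x − 1.22e-06 = 0.
x = (−Ka + √(Ka² + 4·Ka·C₀))/2 = 9.54 × 10^-4 M
pH = −log(9.54 × 10^-4) = 3.02

pH = 3.02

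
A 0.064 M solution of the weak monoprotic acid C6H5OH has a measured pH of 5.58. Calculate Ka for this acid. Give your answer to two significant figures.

[H+] = 10^(-5.58) = 2.63 × 10^-6 M
At equilibrium [HA] = 0.064 − 2.63 × 10^-6 = 6.40 × 10^-2 M
Ka = [H+][A-]/[HA] = (2.63 × 10^-6)² / 6.40 × 10^-2 = 1.1 × 10^-10

Ka = 1.1 × 10^-10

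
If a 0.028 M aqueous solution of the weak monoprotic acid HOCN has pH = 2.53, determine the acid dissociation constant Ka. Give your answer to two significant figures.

Ka = 3.5 × 10^-4

[H+] = 10^(-2.53) = 2.95 × 10^-3 M
At equilibrium [HA] = 0.028 − 2.95 × 10^-3 = 2.50 × 10^-2 M
Ka = [H+][A-]/[HA] = (2.95 × 10^-3)² / 2.50 × 10^-2 = 3.5 × 10^-4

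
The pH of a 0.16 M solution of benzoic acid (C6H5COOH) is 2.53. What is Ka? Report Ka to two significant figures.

Ka = 5.5 × 10^-5

[H+] = 10^(-2.53) = 2.95 × 10^-3 M
At equilibrium [HA] = 0.16 − 2.95 × 10^-3 = 1.57 × 10^-1 M
Ka = [H+][A-]/[HA] = (2.95 × 10^-3)² / 1.57 × 10^-1 = 5.5 × 10^-5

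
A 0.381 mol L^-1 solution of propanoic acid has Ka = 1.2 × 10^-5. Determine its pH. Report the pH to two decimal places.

pH = 2.67

CH3CH2COOH ⇌ CH3CH2COO- + H+
Let x = [H+] at equilibrium. Ka = x²/(0.381 − x).
Assume x ≪ 0.381: x ≈ √(1.2 × 10^-5 × 0.381) = 2.14 × 10^-3 M
pH = −log(2.14 × 10^-3) = 2.67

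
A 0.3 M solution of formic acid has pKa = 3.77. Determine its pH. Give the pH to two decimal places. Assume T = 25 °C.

pH = 2.15

HCOOH ⇌ HCOO- + H+
Ka = 10^(−3.77) = 1.70 × 10^-4
Ka = x²/(0.3 − x) = 1.70 × 10^-4
Neglecting x in the denominator: x = √(1.70 × 10^-4 × 0.3) = 7.14 × 10^-3 M
pH = −log(7.14 × 10^-3) = 2.15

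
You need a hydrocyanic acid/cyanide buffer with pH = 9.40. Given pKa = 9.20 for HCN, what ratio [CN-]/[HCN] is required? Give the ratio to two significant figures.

pH = pKa + log(r) ⇒ log(r) = 9.40 − 9.20 = +0.20
r = [CN-]/[HCN] = 10^(+0.20) = 1.58

ratio = 1.6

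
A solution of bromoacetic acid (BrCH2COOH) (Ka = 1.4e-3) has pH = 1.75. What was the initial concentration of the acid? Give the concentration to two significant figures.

C₀ = 2.4 × 10^-1 M

[H+] = 10^(-1.75) = 1.78 × 10^-2 M = x
Ka = x²/(C₀ − x) ⇒ C₀ = x + x²/Ka
C₀ = 1.78 × 10^-2 + (1.78 × 10^-2)²/(1.4 × 10^-3) = 2.44 × 10^-1 M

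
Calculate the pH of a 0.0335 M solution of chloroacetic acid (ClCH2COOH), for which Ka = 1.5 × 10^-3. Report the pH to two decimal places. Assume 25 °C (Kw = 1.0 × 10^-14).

ClCH2COOH ⇌ ClCH2COO- + H+
From the ICE table, Ka = [H+]²/(0.0335 − [H+]) = 1.5 × 10^-3.
Here C₀/Ka ≈ 22.3, so the small-[H+] approximation fails. Use the quadratic:
[H+] = (−Ka + √(Ka² + 4·Ka·C₀))/2 = 6.38 × 10^-3 M
pH = −log[H+] = −log(6.38 × 10^-3) = 2.20

pH = 2.20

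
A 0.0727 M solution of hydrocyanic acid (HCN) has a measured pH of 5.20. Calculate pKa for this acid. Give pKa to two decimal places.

pKa = 9.26

[H+] = 10^(-5.20) = 6.31 × 10^-6 M
At equilibrium [HA] = 0.0727 − 6.31 × 10^-6 = 7.27 × 10^-2 M
Ka = [H+][A-]/[HA] = (6.31 × 10^-6)² / 7.27 × 10^-2 = 5.48 × 10^-10
pKa = -log(5.48 × 10^-10) = 9.26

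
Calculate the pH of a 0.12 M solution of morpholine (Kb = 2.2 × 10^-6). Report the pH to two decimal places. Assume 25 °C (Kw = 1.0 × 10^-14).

pH = 10.71

C4H8ONH + H2O ⇌ C4H8ONH2+ + OH-
From the ICE table, Kb = x²/(0.12 − x) = 2.2 × 10^-6.
Assume x ≪ 0.12: x ≈ √(2.2 × 10^-6 × 0.12) = 5.14 × 10^-4 M
Check: 0.43% ionized — well under 5%, approximation valid.
pOH = 3.29, so pH = 14.00 − pOH = 10.71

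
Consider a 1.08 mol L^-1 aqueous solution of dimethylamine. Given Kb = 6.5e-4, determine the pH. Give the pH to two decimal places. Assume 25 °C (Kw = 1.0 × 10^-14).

(CH3)2NH + H2O ⇌ (CH3)2NH2+ + OH-
Kb = x²/(1.08 − x) = 6.5 × 10^-4
Neglecting x in the denominator: x = √(6.5 × 10^-4 × 1.08) = 2.65 × 10^-2 M
pOH = −log(2.65 × 10^-2) = 1.58; pH = 14.00 − 1.58 = 12.42

pH = 12.42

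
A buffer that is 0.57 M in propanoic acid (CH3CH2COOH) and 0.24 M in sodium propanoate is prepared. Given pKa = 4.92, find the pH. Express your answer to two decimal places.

Henderson–Hasselbalch: pH = pKa + log([CH3CH2COO-]/[CH3CH2COOH]) = 4.92 + log(0.24/0.57)
pH = 4.92 + (-0.376) = 4.54

pH = 4.54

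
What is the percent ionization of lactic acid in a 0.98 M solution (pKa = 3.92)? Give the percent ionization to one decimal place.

CH3CH(OH)COOH ⇌ CH3CH(OH)COO- + H+; let x = [H+] at equilibrium.
Ka = 10^(−3.92) = 1.20 × 10^-4
x ≈ √(Ka·C₀) = √(1.20 × 10^-4 × 0.98) = 1.08 × 10^-2 M
% ionization = x/C₀ × 100% = 1.08 × 10^-2/0.98 × 100% = 1.1%

1.1%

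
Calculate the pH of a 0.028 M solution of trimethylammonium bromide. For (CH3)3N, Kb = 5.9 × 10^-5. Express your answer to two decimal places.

pH = 5.66

(CH3)3NH+ is the conjugate acid of the weak base (CH3)3N.
Ka = Kw/Kb = 1.0×10^-14 / 5.9 × 10^-5 = 1.69 × 10^-10
From the ICE table, Ka = [H+]²/(0.028 − [H+]) = 1.69 × 10^-10.
Since Ka ≪ C₀, [H+] ≈ √(Ka·C₀) = 2.18 × 10^-6 M.
pH = −log[H+] = −log(2.18 × 10^-6) = 5.66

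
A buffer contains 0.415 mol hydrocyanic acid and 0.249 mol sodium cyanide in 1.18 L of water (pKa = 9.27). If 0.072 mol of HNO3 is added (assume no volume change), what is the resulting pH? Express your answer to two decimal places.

After neutralization: n(HCN) = 0.487 mol, n(CN-) = 0.177 mol.
Henderson–Hasselbalch with mole ratio 0.177/0.487: pH = 9.27 + (-0.440)

pH = 8.83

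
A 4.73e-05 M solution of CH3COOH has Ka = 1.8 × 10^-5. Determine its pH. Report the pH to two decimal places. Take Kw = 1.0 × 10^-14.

pH = 4.67

CH3COOH ⇌ CH3COO- + H+
Ka = [H+]²/(4.73e-05 − [H+]) = 1.8 × 10^-5
The 5% rule fails; solving [H+]² + Ka·[H+] − Ka·C₀ = 0 exactly:
[H+] = [−1.8e-05 + √(1.8e-05² + 3.41e-09)]/2 = 2.15 × 10^-5 M
pH = −log[H+] = −log(2.15 × 10^-5) = 4.67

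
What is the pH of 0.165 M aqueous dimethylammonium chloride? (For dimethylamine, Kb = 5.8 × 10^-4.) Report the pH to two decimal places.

pH = 5.77

(CH3)2NH2+ is the conjugate acid of the weak base (CH3)2NH.
Ka = Kw/Kb = 1.0×10^-14 / 5.8 × 10^-4 = 1.72 × 10^-11
Ka = [H+]²/(0.165 − [H+]) = 1.72 × 10^-11
Neglecting [H+] in the denominator: [H+] = √(1.72 × 10^-11 × 0.165) = 1.68 × 10^-6 M
([H+]/C₀ = 0.001% < 5%, so the approximation holds.)
pH = −log[H+] = −log(1.68 × 10^-6) = 5.77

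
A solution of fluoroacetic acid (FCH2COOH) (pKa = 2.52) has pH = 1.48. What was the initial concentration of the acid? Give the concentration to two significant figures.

[H+] = 10^(-1.48) = 3.31 × 10^-2 M = x
Ka = 10^(−2.52) = 3.02 × 10^-3
Ka = x²/(C₀ − x) ⇒ C₀ = x + x²/Ka
C₀ = 3.31 × 10^-2 + (3.31 × 10^-2)²/(3.02 × 10^-3) = 3.96 × 10^-1 M

C₀ = 4.0 × 10^-1 M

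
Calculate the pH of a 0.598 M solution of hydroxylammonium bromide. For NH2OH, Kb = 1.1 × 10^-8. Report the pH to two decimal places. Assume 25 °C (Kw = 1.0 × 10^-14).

pH = 3.13

NH3OH+ is the conjugate acid of the weak base NH2OH.
Ka = Kw/Kb = 1.0×10^-14 / 1.1 × 10^-8 = 9.09 × 10^-7
Let x = [H+] at equilibrium. Ka = x²/(0.598 − x).
Neglecting x in the denominator: x = √(9.09 × 10^-7 × 0.598) = 7.37 × 10^-4 M
Check: 0.12% ionized — well under 5%, approximation valid.
pH = −log[H+] = −log(7.37 × 10^-4) = 3.13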